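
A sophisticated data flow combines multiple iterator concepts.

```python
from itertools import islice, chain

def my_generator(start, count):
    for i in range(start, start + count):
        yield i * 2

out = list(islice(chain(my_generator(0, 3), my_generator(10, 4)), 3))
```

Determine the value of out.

Step 1: my_generator(0, 3) yields [0, 2, 4].
Step 2: my_generator(10, 4) yields [20, 22, 24, 26].
Step 3: chain concatenates: [0, 2, 4, 20, 22, 24, 26].
Step 4: islice takes first 3: [0, 2, 4].
Therefore out = [0, 2, 4].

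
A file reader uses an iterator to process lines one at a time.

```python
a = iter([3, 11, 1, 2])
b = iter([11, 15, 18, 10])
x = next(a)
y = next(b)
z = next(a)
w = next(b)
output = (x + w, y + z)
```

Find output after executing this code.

Step 1: a iterates [3, 11, 1, 2], b iterates [11, 15, 18, 10].
Step 2: x = next(a) = 3, y = next(b) = 11.
Step 3: z = next(a) = 11, w = next(b) = 15.
Step 4: output = (3 + 15, 11 + 11) = (18, 22).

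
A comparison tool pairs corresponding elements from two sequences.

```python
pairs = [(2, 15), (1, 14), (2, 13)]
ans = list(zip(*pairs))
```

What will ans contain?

Step 1: zip(*pairs) transposes: unzips [(2, 15), (1, 14), (2, 13)] into separate sequences.
Step 2: First elements: (2, 1, 2), second elements: (15, 14, 13).
Therefore ans = [(2, 1, 2), (15, 14, 13)].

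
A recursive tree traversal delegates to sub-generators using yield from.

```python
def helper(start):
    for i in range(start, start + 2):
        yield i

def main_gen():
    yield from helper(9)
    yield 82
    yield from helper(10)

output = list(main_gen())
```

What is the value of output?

Step 1: main_gen() delegates to helper(9):
  yield 9
  yield 10
Step 2: yield 82
Step 3: Delegates to helper(10):
  yield 10
  yield 11
Therefore output = [9, 10, 82, 10, 11].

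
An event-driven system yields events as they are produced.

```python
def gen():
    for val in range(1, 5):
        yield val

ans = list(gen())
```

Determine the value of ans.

Step 1: The generator yields each value from range(1, 5).
Step 2: list() consumes all yields: [1, 2, 3, 4].
Therefore ans = [1, 2, 3, 4].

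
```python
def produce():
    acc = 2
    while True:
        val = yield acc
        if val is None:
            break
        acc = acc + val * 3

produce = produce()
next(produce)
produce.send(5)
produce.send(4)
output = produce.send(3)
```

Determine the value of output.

Step 1: next() -> yield acc=2.
Step 2: send(5) -> val=5, acc = 2 + 5*3 = 17, yield 17.
Step 3: send(4) -> val=4, acc = 17 + 4*3 = 29, yield 29.
Step 4: send(3) -> val=3, acc = 29 + 3*3 = 38, yield 38.
Therefore output = 38.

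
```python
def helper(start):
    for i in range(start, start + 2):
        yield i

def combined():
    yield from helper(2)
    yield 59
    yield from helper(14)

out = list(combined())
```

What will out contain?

Step 1: combined() delegates to helper(2):
  yield 2
  yield 3
Step 2: yield 59
Step 3: Delegates to helper(14):
  yield 14
  yield 15
Therefore out = [2, 3, 59, 14, 15].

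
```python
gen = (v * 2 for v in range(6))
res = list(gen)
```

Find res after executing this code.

Step 1: For each v in range(6), compute v*2:
  v=0: 0*2 = 0
  v=1: 1*2 = 2
  v=2: 2*2 = 4
  v=3: 3*2 = 6
  v=4: 4*2 = 8
  v=5: 5*2 = 10
Therefore res = [0, 2, 4, 6, 8, 10].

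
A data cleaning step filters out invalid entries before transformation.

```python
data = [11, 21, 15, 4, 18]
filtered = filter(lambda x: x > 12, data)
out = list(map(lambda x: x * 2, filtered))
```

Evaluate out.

Step 1: Filter data for elements > 12:
  11: removed
  21: kept
  15: kept
  4: removed
  18: kept
Step 2: Map x * 2 on filtered [21, 15, 18]:
  21 -> 42
  15 -> 30
  18 -> 36
Therefore out = [42, 30, 36].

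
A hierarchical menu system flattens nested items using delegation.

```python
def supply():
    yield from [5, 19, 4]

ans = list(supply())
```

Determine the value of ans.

Step 1: yield from delegates to the iterable, yielding each element.
Step 2: Collected values: [5, 19, 4].
Therefore ans = [5, 19, 4].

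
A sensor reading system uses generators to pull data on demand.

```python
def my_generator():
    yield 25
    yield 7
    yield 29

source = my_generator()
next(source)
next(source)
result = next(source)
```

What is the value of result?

Step 1: my_generator() creates a generator.
Step 2: next(source) yields 25 (consumed and discarded).
Step 3: next(source) yields 7 (consumed and discarded).
Step 4: next(source) yields 29, assigned to result.
Therefore result = 29.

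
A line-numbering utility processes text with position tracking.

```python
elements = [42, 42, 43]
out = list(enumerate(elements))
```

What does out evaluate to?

Step 1: enumerate pairs each element with its index:
  (0, 42)
  (1, 42)
  (2, 43)
Therefore out = [(0, 42), (1, 42), (2, 43)].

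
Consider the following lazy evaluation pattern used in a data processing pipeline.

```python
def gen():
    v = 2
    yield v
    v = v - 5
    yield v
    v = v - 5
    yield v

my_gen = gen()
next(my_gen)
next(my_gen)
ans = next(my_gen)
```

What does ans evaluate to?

Step 1: Trace through generator execution:
  Yield 1: v starts at 2, yield 2
  Yield 2: v = 2 - 5 = -3, yield -3
  Yield 3: v = -3 - 5 = -8, yield -8
Step 2: First next() gets 2, second next() gets the second value, third next() yields -8.
Therefore ans = -8.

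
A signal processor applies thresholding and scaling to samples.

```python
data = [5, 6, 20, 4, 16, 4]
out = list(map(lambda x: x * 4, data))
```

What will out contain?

Step 1: Apply lambda x: x * 4 to each element:
  5 -> 20
  6 -> 24
  20 -> 80
  4 -> 16
  16 -> 64
  4 -> 16
Therefore out = [20, 24, 80, 16, 64, 16].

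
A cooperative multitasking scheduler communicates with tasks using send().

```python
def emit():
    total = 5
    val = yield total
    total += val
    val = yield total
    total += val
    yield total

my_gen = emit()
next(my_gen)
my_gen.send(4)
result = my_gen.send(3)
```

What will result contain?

Step 1: next() -> yield total=5.
Step 2: send(4) -> val=4, total = 5+4 = 9, yield 9.
Step 3: send(3) -> val=3, total = 9+3 = 12, yield 12.
Therefore result = 12.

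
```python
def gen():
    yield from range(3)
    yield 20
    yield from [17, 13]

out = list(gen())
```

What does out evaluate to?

Step 1: Trace yields in order:
  yield 0
  yield 1
  yield 2
  yield 20
  yield 17
  yield 13
Therefore out = [0, 1, 2, 20, 17, 13].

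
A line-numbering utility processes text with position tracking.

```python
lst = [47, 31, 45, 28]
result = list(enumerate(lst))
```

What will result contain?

Step 1: enumerate pairs each element with its index:
  (0, 47)
  (1, 31)
  (2, 45)
  (3, 28)
Therefore result = [(0, 47), (1, 31), (2, 45), (3, 28)].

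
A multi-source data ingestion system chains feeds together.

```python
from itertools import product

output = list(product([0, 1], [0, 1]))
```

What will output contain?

Step 1: product([0, 1], [0, 1]) gives all pairs:
  (0, 0)
  (0, 1)
  (1, 0)
  (1, 1)
Therefore output = [(0, 0), (0, 1), (1, 0), (1, 1)].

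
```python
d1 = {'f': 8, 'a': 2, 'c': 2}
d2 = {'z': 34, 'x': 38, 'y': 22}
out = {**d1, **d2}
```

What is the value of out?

Step 1: Merge d1 and d2 (d2 values override on key conflicts).
Step 2: d1 has keys ['f', 'a', 'c'], d2 has keys ['z', 'x', 'y'].
Therefore out = {'f': 8, 'a': 2, 'c': 2, 'z': 34, 'x': 38, 'y': 22}.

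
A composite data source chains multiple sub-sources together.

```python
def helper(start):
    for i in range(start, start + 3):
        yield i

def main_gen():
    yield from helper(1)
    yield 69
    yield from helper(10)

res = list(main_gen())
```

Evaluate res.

Step 1: main_gen() delegates to helper(1):
  yield 1
  yield 2
  yield 3
Step 2: yield 69
Step 3: Delegates to helper(10):
  yield 10
  yield 11
  yield 12
Therefore res = [1, 2, 3, 69, 10, 11, 12].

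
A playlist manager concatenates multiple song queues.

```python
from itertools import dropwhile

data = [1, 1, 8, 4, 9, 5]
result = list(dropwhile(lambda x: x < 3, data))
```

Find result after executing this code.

Step 1: dropwhile drops elements while < 3:
  1 < 3: dropped
  1 < 3: dropped
  8: kept (dropping stopped)
Step 2: Remaining elements kept regardless of condition.
Therefore result = [8, 4, 9, 5].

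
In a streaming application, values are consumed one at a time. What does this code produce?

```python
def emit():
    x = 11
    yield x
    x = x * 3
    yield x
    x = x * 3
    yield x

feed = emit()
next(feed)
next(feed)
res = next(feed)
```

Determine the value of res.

Step 1: Trace through generator execution:
  Yield 1: x starts at 11, yield 11
  Yield 2: x = 11 * 3 = 33, yield 33
  Yield 3: x = 33 * 3 = 99, yield 99
Step 2: First next() gets 11, second next() gets the second value, third next() yields 99.
Therefore res = 99.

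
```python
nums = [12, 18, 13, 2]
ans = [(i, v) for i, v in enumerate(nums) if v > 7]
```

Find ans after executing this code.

Step 1: Filter enumerate([12, 18, 13, 2]) keeping v > 7:
  (0, 12): 12 > 7, included
  (1, 18): 18 > 7, included
  (2, 13): 13 > 7, included
  (3, 2): 2 <= 7, excluded
Therefore ans = [(0, 12), (1, 18), (2, 13)].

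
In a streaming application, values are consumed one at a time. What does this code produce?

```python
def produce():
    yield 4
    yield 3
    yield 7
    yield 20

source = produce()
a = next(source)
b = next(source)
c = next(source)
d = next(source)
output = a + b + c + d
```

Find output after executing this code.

Step 1: Create generator and consume all values:
  a = next(source) = 4
  b = next(source) = 3
  c = next(source) = 7
  d = next(source) = 20
Step 2: output = 4 + 3 + 7 + 20 = 34.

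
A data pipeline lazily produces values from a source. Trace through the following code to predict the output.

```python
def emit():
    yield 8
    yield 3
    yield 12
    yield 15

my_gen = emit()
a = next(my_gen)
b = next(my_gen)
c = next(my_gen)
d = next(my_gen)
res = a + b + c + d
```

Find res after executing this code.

Step 1: Create generator and consume all values:
  a = next(my_gen) = 8
  b = next(my_gen) = 3
  c = next(my_gen) = 12
  d = next(my_gen) = 15
Step 2: res = 8 + 3 + 12 + 15 = 38.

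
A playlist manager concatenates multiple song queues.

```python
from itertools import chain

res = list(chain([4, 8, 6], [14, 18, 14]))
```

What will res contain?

Step 1: chain() concatenates iterables: [4, 8, 6] + [14, 18, 14].
Therefore res = [4, 8, 6, 14, 18, 14].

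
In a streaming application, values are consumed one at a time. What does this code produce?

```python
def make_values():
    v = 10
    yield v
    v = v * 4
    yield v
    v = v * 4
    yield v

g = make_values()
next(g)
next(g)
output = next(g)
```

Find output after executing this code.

Step 1: Trace through generator execution:
  Yield 1: v starts at 10, yield 10
  Yield 2: v = 10 * 4 = 40, yield 40
  Yield 3: v = 40 * 4 = 160, yield 160
Step 2: First next() gets 10, second next() gets the second value, third next() yields 160.
Therefore output = 160.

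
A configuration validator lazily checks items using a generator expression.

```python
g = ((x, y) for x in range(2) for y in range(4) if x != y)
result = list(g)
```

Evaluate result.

Step 1: Nested generator over range(2) x range(4) where x != y:
  (0, 0): excluded (x == y)
  (0, 1): included
  (0, 2): included
  (0, 3): included
  (1, 0): included
  (1, 1): excluded (x == y)
  (1, 2): included
  (1, 3): included
Therefore result = [(0, 1), (0, 2), (0, 3), (1, 0), (1, 2), (1, 3)].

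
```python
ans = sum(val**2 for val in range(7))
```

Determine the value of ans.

Step 1: Compute val**2 for each val in range(7):
  val=0: 0**2 = 0
  val=1: 1**2 = 1
  val=2: 2**2 = 4
  val=3: 3**2 = 9
  val=4: 4**2 = 16
  val=5: 5**2 = 25
  val=6: 6**2 = 36
Step 2: sum = 0 + 1 + 4 + 9 + 16 + 25 + 36 = 91.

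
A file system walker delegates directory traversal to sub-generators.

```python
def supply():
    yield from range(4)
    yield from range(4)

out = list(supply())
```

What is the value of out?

Step 1: Trace yields in order:
  yield 0
  yield 1
  yield 2
  yield 3
  yield 0
  yield 1
  yield 2
  yield 3
Therefore out = [0, 1, 2, 3, 0, 1, 2, 3].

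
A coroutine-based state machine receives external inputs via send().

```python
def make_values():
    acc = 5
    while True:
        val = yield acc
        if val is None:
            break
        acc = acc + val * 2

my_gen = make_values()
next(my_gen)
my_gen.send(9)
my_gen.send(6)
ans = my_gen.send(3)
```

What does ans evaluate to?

Step 1: next() -> yield acc=5.
Step 2: send(9) -> val=9, acc = 5 + 9*2 = 23, yield 23.
Step 3: send(6) -> val=6, acc = 23 + 6*2 = 35, yield 35.
Step 4: send(3) -> val=3, acc = 35 + 3*2 = 41, yield 41.
Therefore ans = 41.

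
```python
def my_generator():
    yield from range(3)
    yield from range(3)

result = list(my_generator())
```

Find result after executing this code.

Step 1: Trace yields in order:
  yield 0
  yield 1
  yield 2
  yield 0
  yield 1
  yield 2
Therefore result = [0, 1, 2, 0, 1, 2].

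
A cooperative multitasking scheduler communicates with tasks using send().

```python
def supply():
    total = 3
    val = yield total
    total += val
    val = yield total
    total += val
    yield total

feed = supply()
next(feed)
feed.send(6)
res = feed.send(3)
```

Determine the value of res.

Step 1: next() -> yield total=3.
Step 2: send(6) -> val=6, total = 3+6 = 9, yield 9.
Step 3: send(3) -> val=3, total = 9+3 = 12, yield 12.
Therefore res = 12.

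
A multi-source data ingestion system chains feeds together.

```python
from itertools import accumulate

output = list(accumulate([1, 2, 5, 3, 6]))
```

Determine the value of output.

Step 1: accumulate computes running sums:
  + 1 = 1
  + 2 = 3
  + 5 = 8
  + 3 = 11
  + 6 = 17
Therefore output = [1, 3, 8, 11, 17].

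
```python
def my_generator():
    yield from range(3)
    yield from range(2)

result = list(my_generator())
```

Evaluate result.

Step 1: Trace yields in order:
  yield 0
  yield 1
  yield 2
  yield 0
  yield 1
Therefore result = [0, 1, 2, 0, 1].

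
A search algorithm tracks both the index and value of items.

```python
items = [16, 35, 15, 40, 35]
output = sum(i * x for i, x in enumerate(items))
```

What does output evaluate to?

Step 1: Compute i * x for each (i, x) in enumerate([16, 35, 15, 40, 35]):
  i=0, x=16: 0*16 = 0
  i=1, x=35: 1*35 = 35
  i=2, x=15: 2*15 = 30
  i=3, x=40: 3*40 = 120
  i=4, x=35: 4*35 = 140
Step 2: sum = 0 + 35 + 30 + 120 + 140 = 325.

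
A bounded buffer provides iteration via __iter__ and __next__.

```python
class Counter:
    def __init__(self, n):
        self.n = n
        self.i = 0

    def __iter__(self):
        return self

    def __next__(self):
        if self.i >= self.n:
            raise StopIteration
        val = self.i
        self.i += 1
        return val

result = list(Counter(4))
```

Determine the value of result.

Step 1: Counter(4) creates an iterator counting 0 to 3.
Step 2: list() consumes all values: [0, 1, 2, 3].
Therefore result = [0, 1, 2, 3].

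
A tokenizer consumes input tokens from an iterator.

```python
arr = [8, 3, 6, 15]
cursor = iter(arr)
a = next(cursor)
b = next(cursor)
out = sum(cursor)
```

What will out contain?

Step 1: Create iterator over [8, 3, 6, 15].
Step 2: a = next() = 8, b = next() = 3.
Step 3: sum() of remaining [6, 15] = 21.
Therefore out = 21.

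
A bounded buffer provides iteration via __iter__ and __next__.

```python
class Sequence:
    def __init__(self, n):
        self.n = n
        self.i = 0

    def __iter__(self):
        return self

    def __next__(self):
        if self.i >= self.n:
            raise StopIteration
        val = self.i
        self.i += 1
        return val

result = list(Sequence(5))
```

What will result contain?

Step 1: Sequence(5) creates an iterator counting 0 to 4.
Step 2: list() consumes all values: [0, 1, 2, 3, 4].
Therefore result = [0, 1, 2, 3, 4].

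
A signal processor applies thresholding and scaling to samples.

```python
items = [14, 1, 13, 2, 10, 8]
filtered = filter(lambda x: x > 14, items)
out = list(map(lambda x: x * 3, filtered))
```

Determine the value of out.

Step 1: Filter items for elements > 14:
  14: removed
  1: removed
  13: removed
  2: removed
  10: removed
  8: removed
Step 2: Map x * 3 on filtered []:
Therefore out = [].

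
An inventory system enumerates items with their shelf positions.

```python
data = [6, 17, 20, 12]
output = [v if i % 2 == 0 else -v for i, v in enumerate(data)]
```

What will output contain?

Step 1: For each (i, v), keep v if i is even, negate if odd:
  i=0 (even): keep 6
  i=1 (odd): negate to -17
  i=2 (even): keep 20
  i=3 (odd): negate to -12
Therefore output = [6, -17, 20, -12].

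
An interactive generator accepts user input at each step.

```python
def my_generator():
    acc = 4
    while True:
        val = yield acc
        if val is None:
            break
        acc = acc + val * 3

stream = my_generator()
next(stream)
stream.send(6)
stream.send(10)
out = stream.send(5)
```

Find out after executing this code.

Step 1: next() -> yield acc=4.
Step 2: send(6) -> val=6, acc = 4 + 6*3 = 22, yield 22.
Step 3: send(10) -> val=10, acc = 22 + 10*3 = 52, yield 52.
Step 4: send(5) -> val=5, acc = 52 + 5*3 = 67, yield 67.
Therefore out = 67.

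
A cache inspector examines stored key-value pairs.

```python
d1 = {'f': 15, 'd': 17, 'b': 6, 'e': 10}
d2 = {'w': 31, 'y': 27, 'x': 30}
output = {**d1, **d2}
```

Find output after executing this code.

Step 1: Merge d1 and d2 (d2 values override on key conflicts).
Step 2: d1 has keys ['f', 'd', 'b', 'e'], d2 has keys ['w', 'y', 'x'].
Therefore output = {'f': 15, 'd': 17, 'b': 6, 'e': 10, 'w': 31, 'y': 27, 'x': 30}.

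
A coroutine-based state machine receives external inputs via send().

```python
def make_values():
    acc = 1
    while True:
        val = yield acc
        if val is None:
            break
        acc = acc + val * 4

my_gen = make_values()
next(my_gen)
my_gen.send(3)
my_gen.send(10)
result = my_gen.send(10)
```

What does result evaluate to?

Step 1: next() -> yield acc=1.
Step 2: send(3) -> val=3, acc = 1 + 3*4 = 13, yield 13.
Step 3: send(10) -> val=10, acc = 13 + 10*4 = 53, yield 53.
Step 4: send(10) -> val=10, acc = 53 + 10*4 = 93, yield 93.
Therefore result = 93.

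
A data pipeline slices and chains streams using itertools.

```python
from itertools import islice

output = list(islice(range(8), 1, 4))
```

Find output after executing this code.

Step 1: islice(range(8), 1, 4) takes elements at indices [1, 4).
Step 2: Elements: [1, 2, 3].
Therefore output = [1, 2, 3].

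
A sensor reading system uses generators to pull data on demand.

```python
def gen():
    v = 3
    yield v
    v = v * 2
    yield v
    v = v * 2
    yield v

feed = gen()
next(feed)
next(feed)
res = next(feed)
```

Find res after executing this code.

Step 1: Trace through generator execution:
  Yield 1: v starts at 3, yield 3
  Yield 2: v = 3 * 2 = 6, yield 6
  Yield 3: v = 6 * 2 = 12, yield 12
Step 2: First next() gets 3, second next() gets the second value, third next() yields 12.
Therefore res = 12.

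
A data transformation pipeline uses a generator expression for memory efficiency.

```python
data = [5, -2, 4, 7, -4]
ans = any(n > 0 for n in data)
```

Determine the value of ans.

Step 1: Check n > 0 for each element in [5, -2, 4, 7, -4]:
  5 > 0: True
  -2 > 0: False
  4 > 0: True
  7 > 0: True
  -4 > 0: False
Step 2: any() returns True.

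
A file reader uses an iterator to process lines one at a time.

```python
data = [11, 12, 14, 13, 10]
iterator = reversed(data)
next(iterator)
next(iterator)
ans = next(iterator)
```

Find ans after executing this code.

Step 1: reversed([11, 12, 14, 13, 10]) gives iterator: [10, 13, 14, 12, 11].
Step 2: First next() = 10, second next() = 13.
Step 3: Third next() = 14.
Therefore ans = 14.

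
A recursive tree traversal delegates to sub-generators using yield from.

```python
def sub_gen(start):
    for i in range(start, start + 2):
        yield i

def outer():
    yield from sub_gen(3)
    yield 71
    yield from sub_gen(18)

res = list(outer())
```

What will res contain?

Step 1: outer() delegates to sub_gen(3):
  yield 3
  yield 4
Step 2: yield 71
Step 3: Delegates to sub_gen(18):
  yield 18
  yield 19
Therefore res = [3, 4, 71, 18, 19].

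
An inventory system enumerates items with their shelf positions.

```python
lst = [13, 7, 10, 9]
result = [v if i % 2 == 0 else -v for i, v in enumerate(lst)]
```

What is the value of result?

Step 1: For each (i, v), keep v if i is even, negate if odd:
  i=0 (even): keep 13
  i=1 (odd): negate to -7
  i=2 (even): keep 10
  i=3 (odd): negate to -9
Therefore result = [13, -7, 10, -9].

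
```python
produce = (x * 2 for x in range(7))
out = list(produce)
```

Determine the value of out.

Step 1: For each x in range(7), compute x*2:
  x=0: 0*2 = 0
  x=1: 1*2 = 2
  x=2: 2*2 = 4
  x=3: 3*2 = 6
  x=4: 4*2 = 8
  x=5: 5*2 = 10
  x=6: 6*2 = 12
Therefore out = [0, 2, 4, 6, 8, 10, 12].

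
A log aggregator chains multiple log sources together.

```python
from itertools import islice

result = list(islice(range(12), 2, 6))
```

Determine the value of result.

Step 1: islice(range(12), 2, 6) takes elements at indices [2, 6).
Step 2: Elements: [2, 3, 4, 5].
Therefore result = [2, 3, 4, 5].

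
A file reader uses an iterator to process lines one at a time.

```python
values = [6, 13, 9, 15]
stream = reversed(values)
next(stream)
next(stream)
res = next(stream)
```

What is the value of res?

Step 1: reversed([6, 13, 9, 15]) gives iterator: [15, 9, 13, 6].
Step 2: First next() = 15, second next() = 9.
Step 3: Third next() = 13.
Therefore res = 13.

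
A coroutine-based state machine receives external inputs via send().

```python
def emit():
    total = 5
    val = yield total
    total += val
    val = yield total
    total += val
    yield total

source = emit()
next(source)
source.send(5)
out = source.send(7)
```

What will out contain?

Step 1: next() -> yield total=5.
Step 2: send(5) -> val=5, total = 5+5 = 10, yield 10.
Step 3: send(7) -> val=7, total = 10+7 = 17, yield 17.
Therefore out = 17.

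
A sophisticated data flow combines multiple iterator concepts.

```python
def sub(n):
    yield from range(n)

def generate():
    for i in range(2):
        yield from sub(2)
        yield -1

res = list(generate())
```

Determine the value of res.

Step 1: For each i in range(2):
  i=0: yield from sub(2) -> [0, 1], then yield -1
  i=1: yield from sub(2) -> [0, 1], then yield -1
Therefore res = [0, 1, -1, 0, 1, -1].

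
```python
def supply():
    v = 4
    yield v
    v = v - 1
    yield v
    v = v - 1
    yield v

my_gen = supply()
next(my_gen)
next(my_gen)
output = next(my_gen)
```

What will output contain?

Step 1: Trace through generator execution:
  Yield 1: v starts at 4, yield 4
  Yield 2: v = 4 - 1 = 3, yield 3
  Yield 3: v = 3 - 1 = 2, yield 2
Step 2: First next() gets 4, second next() gets the second value, third next() yields 2.
Therefore output = 2.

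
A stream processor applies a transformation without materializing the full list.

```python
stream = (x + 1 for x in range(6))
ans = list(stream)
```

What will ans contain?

Step 1: For each x in range(6), compute x+1:
  x=0: 0+1 = 1
  x=1: 1+1 = 2
  x=2: 2+1 = 3
  x=3: 3+1 = 4
  x=4: 4+1 = 5
  x=5: 5+1 = 6
Therefore ans = [1, 2, 3, 4, 5, 6].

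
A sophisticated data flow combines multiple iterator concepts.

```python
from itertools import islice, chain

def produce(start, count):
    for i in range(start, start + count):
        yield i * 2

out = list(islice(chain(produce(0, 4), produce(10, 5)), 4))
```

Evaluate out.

Step 1: produce(0, 4) yields [0, 2, 4, 6].
Step 2: produce(10, 5) yields [20, 22, 24, 26, 28].
Step 3: chain concatenates: [0, 2, 4, 6, 20, 22, 24, 26, 28].
Step 4: islice takes first 4: [0, 2, 4, 6].
Therefore out = [0, 2, 4, 6].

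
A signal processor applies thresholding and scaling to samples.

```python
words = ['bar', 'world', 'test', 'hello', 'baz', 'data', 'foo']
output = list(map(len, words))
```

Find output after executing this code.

Step 1: Map len() to each word:
  'bar' -> 3
  'world' -> 5
  'test' -> 4
  'hello' -> 5
  'baz' -> 3
  'data' -> 4
  'foo' -> 3
Therefore output = [3, 5, 4, 5, 3, 4, 3].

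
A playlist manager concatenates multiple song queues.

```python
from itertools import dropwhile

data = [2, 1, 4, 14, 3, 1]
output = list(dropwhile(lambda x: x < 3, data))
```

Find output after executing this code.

Step 1: dropwhile drops elements while < 3:
  2 < 3: dropped
  1 < 3: dropped
  4: kept (dropping stopped)
Step 2: Remaining elements kept regardless of condition.
Therefore output = [4, 14, 3, 1].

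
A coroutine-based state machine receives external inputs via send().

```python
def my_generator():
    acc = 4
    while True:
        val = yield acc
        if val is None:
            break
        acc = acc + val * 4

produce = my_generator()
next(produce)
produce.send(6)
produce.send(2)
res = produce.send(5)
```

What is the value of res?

Step 1: next() -> yield acc=4.
Step 2: send(6) -> val=6, acc = 4 + 6*4 = 28, yield 28.
Step 3: send(2) -> val=2, acc = 28 + 2*4 = 36, yield 36.
Step 4: send(5) -> val=5, acc = 36 + 5*4 = 56, yield 56.
Therefore res = 56.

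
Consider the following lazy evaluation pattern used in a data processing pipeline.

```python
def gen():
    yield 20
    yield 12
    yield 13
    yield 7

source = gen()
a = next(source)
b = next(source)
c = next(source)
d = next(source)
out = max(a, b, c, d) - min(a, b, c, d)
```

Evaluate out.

Step 1: Create generator and consume all values:
  a = next(source) = 20
  b = next(source) = 12
  c = next(source) = 13
  d = next(source) = 7
Step 2: max = 20, min = 7, out = 20 - 7 = 13.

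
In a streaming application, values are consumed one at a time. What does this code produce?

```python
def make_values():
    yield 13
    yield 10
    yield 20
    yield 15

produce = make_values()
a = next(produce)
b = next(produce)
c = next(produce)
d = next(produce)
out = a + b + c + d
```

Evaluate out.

Step 1: Create generator and consume all values:
  a = next(produce) = 13
  b = next(produce) = 10
  c = next(produce) = 20
  d = next(produce) = 15
Step 2: out = 13 + 10 + 20 + 15 = 58.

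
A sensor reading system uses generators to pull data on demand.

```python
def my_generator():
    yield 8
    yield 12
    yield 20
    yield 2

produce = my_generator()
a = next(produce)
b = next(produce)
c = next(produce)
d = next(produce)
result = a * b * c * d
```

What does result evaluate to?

Step 1: Create generator and consume all values:
  a = next(produce) = 8
  b = next(produce) = 12
  c = next(produce) = 20
  d = next(produce) = 2
Step 2: result = 8 * 12 * 20 * 2 = 3840.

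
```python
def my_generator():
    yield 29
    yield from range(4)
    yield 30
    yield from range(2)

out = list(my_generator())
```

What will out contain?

Step 1: Trace yields in order:
  yield 29
  yield 0
  yield 1
  yield 2
  yield 3
  yield 30
  yield 0
  yield 1
Therefore out = [29, 0, 1, 2, 3, 30, 0, 1].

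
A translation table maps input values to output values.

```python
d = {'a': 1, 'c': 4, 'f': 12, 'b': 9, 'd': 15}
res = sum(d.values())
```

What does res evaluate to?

Step 1: d.values() = [1, 4, 12, 9, 15].
Step 2: sum = 41.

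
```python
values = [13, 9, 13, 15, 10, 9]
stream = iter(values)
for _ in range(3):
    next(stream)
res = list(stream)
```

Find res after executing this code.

Step 1: Create iterator over [13, 9, 13, 15, 10, 9].
Step 2: Advance 3 positions (consuming [13, 9, 13]).
Step 3: list() collects remaining elements: [15, 10, 9].
Therefore res = [15, 10, 9].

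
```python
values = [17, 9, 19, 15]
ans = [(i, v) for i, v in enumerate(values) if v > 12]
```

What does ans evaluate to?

Step 1: Filter enumerate([17, 9, 19, 15]) keeping v > 12:
  (0, 17): 17 > 12, included
  (1, 9): 9 <= 12, excluded
  (2, 19): 19 > 12, included
  (3, 15): 15 > 12, included
Therefore ans = [(0, 17), (2, 19), (3, 15)].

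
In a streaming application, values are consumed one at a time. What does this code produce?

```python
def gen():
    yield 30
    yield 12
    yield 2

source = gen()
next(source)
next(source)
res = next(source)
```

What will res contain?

Step 1: gen() creates a generator.
Step 2: next(source) yields 30 (consumed and discarded).
Step 3: next(source) yields 12 (consumed and discarded).
Step 4: next(source) yields 2, assigned to res.
Therefore res = 2.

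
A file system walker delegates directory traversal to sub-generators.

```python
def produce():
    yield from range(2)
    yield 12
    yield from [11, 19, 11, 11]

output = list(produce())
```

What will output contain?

Step 1: Trace yields in order:
  yield 0
  yield 1
  yield 12
  yield 11
  yield 19
  yield 11
  yield 11
Therefore output = [0, 1, 12, 11, 19, 11, 11].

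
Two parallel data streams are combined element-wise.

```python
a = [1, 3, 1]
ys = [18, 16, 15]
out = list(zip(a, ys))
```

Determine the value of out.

Step 1: zip pairs elements at same index:
  Index 0: (1, 18)
  Index 1: (3, 16)
  Index 2: (1, 15)
Therefore out = [(1, 18), (3, 16), (1, 15)].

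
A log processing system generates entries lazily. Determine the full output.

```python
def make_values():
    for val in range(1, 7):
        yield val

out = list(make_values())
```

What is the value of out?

Step 1: The generator yields each value from range(1, 7).
Step 2: list() consumes all yields: [1, 2, 3, 4, 5, 6].
Therefore out = [1, 2, 3, 4, 5, 6].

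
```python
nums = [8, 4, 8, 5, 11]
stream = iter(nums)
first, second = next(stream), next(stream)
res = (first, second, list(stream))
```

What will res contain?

Step 1: Create iterator over [8, 4, 8, 5, 11].
Step 2: first = 8, second = 4.
Step 3: Remaining elements: [8, 5, 11].
Therefore res = (8, 4, [8, 5, 11]).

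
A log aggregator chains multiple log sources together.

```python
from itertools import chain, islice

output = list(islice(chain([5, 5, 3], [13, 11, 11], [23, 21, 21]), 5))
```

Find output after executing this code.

Step 1: chain([5, 5, 3], [13, 11, 11], [23, 21, 21]) = [5, 5, 3, 13, 11, 11, 23, 21, 21].
Step 2: islice takes first 5 elements: [5, 5, 3, 13, 11].
Therefore output = [5, 5, 3, 13, 11].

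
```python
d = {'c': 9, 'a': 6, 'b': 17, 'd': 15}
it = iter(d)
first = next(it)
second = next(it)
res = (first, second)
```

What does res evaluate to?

Step 1: iter(d) iterates over keys: ['c', 'a', 'b', 'd'].
Step 2: first = next(it) = 'c', second = next(it) = 'a'.
Therefore res = ('c', 'a').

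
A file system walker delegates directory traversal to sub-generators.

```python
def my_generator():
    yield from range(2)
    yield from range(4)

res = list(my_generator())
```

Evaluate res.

Step 1: Trace yields in order:
  yield 0
  yield 1
  yield 0
  yield 1
  yield 2
  yield 3
Therefore res = [0, 1, 0, 1, 2, 3].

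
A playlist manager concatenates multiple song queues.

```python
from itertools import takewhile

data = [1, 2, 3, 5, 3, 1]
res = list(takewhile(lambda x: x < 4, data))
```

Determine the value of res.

Step 1: takewhile stops at first element >= 4:
  1 < 4: take
  2 < 4: take
  3 < 4: take
  5 >= 4: stop
Therefore res = [1, 2, 3].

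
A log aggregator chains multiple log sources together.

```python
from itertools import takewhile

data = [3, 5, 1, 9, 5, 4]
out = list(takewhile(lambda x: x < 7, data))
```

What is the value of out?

Step 1: takewhile stops at first element >= 7:
  3 < 7: take
  5 < 7: take
  1 < 7: take
  9 >= 7: stop
Therefore out = [3, 5, 1].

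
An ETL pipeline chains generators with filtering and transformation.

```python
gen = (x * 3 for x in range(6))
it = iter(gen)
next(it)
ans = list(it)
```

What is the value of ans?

Step 1: Generator produces [0, 3, 6, 9, 12, 15].
Step 2: next(it) consumes first element (0).
Step 3: list(it) collects remaining: [3, 6, 9, 12, 15].
Therefore ans = [3, 6, 9, 12, 15].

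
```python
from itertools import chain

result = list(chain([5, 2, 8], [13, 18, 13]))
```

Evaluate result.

Step 1: chain() concatenates iterables: [5, 2, 8] + [13, 18, 13].
Therefore result = [5, 2, 8, 13, 18, 13].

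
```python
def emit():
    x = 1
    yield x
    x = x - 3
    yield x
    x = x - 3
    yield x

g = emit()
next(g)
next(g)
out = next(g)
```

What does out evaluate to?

Step 1: Trace through generator execution:
  Yield 1: x starts at 1, yield 1
  Yield 2: x = 1 - 3 = -2, yield -2
  Yield 3: x = -2 - 3 = -5, yield -5
Step 2: First next() gets 1, second next() gets the second value, third next() yields -5.
Therefore out = -5.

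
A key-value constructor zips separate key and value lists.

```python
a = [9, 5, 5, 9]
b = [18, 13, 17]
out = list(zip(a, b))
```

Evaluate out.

Step 1: zip stops at shortest (len(a)=4, len(b)=3):
  Index 0: (9, 18)
  Index 1: (5, 13)
  Index 2: (5, 17)
Step 2: Last element of a (9) has no pair, dropped.
Therefore out = [(9, 18), (5, 13), (5, 17)].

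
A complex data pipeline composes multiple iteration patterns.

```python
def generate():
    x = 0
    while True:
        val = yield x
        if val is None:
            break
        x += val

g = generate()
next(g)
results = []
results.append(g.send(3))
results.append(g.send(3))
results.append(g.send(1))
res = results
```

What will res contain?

Step 1: next(g) -> yield 0.
Step 2: send(3) -> x = 3, yield 3.
Step 3: send(3) -> x = 6, yield 6.
Step 4: send(1) -> x = 7, yield 7.
Therefore res = [3, 6, 7].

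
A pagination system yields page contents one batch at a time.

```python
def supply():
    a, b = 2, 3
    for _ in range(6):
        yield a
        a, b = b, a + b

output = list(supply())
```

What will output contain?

Step 1: Fibonacci-like sequence starting with a=2, b=3:
  Iteration 1: yield a=2, then a,b = 3,5
  Iteration 2: yield a=3, then a,b = 5,8
  Iteration 3: yield a=5, then a,b = 8,13
  Iteration 4: yield a=8, then a,b = 13,21
  Iteration 5: yield a=13, then a,b = 21,34
  Iteration 6: yield a=21, then a,b = 34,55
Therefore output = [2, 3, 5, 8, 13, 21].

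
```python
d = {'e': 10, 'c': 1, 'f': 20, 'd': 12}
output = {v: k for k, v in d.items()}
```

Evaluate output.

Step 1: Invert dict (swap keys and values):
  'e': 10 -> 10: 'e'
  'c': 1 -> 1: 'c'
  'f': 20 -> 20: 'f'
  'd': 12 -> 12: 'd'
Therefore output = {10: 'e', 1: 'c', 20: 'f', 12: 'd'}.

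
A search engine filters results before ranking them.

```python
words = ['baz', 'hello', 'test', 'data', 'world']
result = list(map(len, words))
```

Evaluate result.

Step 1: Map len() to each word:
  'baz' -> 3
  'hello' -> 5
  'test' -> 4
  'data' -> 4
  'world' -> 5
Therefore result = [3, 5, 4, 4, 5].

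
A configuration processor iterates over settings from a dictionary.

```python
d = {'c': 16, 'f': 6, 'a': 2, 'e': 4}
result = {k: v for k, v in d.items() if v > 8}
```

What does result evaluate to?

Step 1: Filter items where value > 8:
  'c': 16 > 8: kept
  'f': 6 <= 8: removed
  'a': 2 <= 8: removed
  'e': 4 <= 8: removed
Therefore result = {'c': 16}.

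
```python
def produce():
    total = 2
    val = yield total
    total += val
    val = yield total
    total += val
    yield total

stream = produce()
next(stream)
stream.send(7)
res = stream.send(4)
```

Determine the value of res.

Step 1: next() -> yield total=2.
Step 2: send(7) -> val=7, total = 2+7 = 9, yield 9.
Step 3: send(4) -> val=4, total = 9+4 = 13, yield 13.
Therefore res = 13.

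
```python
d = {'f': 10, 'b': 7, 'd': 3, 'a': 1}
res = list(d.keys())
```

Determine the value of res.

Step 1: d.keys() returns the dictionary keys in insertion order.
Therefore res = ['f', 'b', 'd', 'a'].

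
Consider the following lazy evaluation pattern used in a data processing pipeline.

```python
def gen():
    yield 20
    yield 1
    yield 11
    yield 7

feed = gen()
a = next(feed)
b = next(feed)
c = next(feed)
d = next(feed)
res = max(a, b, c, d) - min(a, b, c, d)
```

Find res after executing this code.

Step 1: Create generator and consume all values:
  a = next(feed) = 20
  b = next(feed) = 1
  c = next(feed) = 11
  d = next(feed) = 7
Step 2: max = 20, min = 1, res = 20 - 1 = 19.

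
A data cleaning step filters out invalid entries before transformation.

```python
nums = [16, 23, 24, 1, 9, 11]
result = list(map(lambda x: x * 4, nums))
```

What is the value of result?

Step 1: Apply lambda x: x * 4 to each element:
  16 -> 64
  23 -> 92
  24 -> 96
  1 -> 4
  9 -> 36
  11 -> 44
Therefore result = [64, 92, 96, 4, 36, 44].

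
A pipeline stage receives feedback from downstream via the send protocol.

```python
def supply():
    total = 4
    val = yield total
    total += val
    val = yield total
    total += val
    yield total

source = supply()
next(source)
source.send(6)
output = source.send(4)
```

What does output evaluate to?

Step 1: next() -> yield total=4.
Step 2: send(6) -> val=6, total = 4+6 = 10, yield 10.
Step 3: send(4) -> val=4, total = 10+4 = 14, yield 14.
Therefore output = 14.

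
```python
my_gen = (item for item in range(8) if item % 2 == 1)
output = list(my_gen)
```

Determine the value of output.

Step 1: Filter range(8) keeping only odd values:
  item=0: even, excluded
  item=1: odd, included
  item=2: even, excluded
  item=3: odd, included
  item=4: even, excluded
  item=5: odd, included
  item=6: even, excluded
  item=7: odd, included
Therefore output = [1, 3, 5, 7].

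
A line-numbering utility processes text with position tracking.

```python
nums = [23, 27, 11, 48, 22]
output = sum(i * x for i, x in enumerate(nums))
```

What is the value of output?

Step 1: Compute i * x for each (i, x) in enumerate([23, 27, 11, 48, 22]):
  i=0, x=23: 0*23 = 0
  i=1, x=27: 1*27 = 27
  i=2, x=11: 2*11 = 22
  i=3, x=48: 3*48 = 144
  i=4, x=22: 4*22 = 88
Step 2: sum = 0 + 27 + 22 + 144 + 88 = 281.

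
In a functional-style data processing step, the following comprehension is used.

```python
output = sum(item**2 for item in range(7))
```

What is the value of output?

Step 1: Compute item**2 for each item in range(7):
  item=0: 0**2 = 0
  item=1: 1**2 = 1
  item=2: 2**2 = 4
  item=3: 3**2 = 9
  item=4: 4**2 = 16
  item=5: 5**2 = 25
  item=6: 6**2 = 36
Step 2: sum = 0 + 1 + 4 + 9 + 16 + 25 + 36 = 91.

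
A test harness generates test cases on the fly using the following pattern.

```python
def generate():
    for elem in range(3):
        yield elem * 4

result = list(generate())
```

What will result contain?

Step 1: For each elem in range(3), yield elem * 4:
  elem=0: yield 0 * 4 = 0
  elem=1: yield 1 * 4 = 4
  elem=2: yield 2 * 4 = 8
Therefore result = [0, 4, 8].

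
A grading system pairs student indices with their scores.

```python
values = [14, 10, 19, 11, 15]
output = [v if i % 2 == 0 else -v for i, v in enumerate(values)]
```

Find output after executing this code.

Step 1: For each (i, v), keep v if i is even, negate if odd:
  i=0 (even): keep 14
  i=1 (odd): negate to -10
  i=2 (even): keep 19
  i=3 (odd): negate to -11
  i=4 (even): keep 15
Therefore output = [14, -10, 19, -11, 15].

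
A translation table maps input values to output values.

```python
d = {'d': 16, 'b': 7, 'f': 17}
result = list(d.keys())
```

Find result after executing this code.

Step 1: d.keys() returns the dictionary keys in insertion order.
Therefore result = ['d', 'b', 'f'].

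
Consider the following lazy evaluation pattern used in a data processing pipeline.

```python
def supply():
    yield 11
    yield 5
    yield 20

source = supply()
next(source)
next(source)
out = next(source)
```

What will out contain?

Step 1: supply() creates a generator.
Step 2: next(source) yields 11 (consumed and discarded).
Step 3: next(source) yields 5 (consumed and discarded).
Step 4: next(source) yields 20, assigned to out.
Therefore out = 20.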